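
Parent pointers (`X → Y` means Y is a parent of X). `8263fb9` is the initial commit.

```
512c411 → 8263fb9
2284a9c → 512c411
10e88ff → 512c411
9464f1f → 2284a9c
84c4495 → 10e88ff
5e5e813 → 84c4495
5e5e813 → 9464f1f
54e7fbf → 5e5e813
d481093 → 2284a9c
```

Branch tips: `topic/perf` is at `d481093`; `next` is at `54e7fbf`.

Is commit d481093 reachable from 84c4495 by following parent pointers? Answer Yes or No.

No

Ancestors of 84c4495: {10e88ff, 512c411, 8263fb9, 84c4495}.
d481093 is not in that set, so it is not an ancestor of 84c4495.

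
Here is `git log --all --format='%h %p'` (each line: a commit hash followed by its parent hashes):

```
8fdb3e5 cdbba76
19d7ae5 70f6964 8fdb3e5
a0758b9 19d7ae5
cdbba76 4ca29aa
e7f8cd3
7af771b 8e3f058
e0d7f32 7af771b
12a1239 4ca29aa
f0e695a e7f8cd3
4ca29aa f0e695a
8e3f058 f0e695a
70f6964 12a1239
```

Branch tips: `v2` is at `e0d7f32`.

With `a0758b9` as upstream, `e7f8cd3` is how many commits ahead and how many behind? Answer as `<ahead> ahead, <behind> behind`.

Reachable from e7f8cd3: {e7f8cd3}.
Reachable from a0758b9: {12a1239, 19d7ae5, 4ca29aa, 70f6964, 8fdb3e5, a0758b9, cdbba76, e7f8cd3, f0e695a}.
Only in e7f8cd3's history (ahead): {} — 0.
Only in a0758b9's history (behind): {12a1239, 19d7ae5, 4ca29aa, 70f6964, 8fdb3e5, a0758b9, cdbba76, f0e695a} — 8.

0 ahead, 8 behind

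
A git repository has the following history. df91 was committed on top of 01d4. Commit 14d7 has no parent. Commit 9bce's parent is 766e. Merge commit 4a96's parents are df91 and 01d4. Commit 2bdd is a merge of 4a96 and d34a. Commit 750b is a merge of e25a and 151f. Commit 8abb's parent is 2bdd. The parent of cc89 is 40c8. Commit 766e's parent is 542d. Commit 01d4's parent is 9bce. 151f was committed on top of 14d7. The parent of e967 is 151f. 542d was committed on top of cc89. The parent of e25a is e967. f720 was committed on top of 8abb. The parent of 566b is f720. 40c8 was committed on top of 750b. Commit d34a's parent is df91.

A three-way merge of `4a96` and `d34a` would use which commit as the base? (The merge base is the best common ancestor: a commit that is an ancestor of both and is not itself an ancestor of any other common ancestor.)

df91

Ancestors of 4a96: {01d4, 14d7, 151f, 40c8, 4a96, 542d, 750b, 766e, 9bce, cc89, df91, e25a, e967}.
Ancestors of d34a: {01d4, 14d7, 151f, 40c8, 542d, 750b, 766e, 9bce, cc89, d34a, df91, e25a, e967}.
Common ancestors: {01d4, 14d7, 151f, 40c8, 542d, 750b, 766e, 9bce, cc89, df91, e25a, e967}.
Among these, df91 is not an ancestor of any other common ancestor — it is the merge base.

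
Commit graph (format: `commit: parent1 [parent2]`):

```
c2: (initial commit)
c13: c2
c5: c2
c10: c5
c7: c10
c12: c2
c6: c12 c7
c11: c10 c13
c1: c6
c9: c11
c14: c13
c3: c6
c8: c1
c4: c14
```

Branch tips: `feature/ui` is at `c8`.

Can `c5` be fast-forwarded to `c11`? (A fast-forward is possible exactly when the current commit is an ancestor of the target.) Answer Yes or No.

A fast-forward from c5 to c11 is possible iff c5 is an ancestor of c11.
Ancestors of c11: {c10, c11, c13, c2, c5}.
c5 is among them, so fast-forward is possible.

Yes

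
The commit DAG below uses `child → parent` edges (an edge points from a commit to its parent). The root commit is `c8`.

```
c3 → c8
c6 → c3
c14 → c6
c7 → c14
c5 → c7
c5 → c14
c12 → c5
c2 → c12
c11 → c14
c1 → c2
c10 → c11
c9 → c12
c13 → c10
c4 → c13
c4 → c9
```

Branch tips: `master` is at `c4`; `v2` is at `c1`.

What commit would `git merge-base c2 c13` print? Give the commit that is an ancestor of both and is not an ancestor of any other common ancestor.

Ancestors of c2: {c12, c14, c2, c3, c5, c6, c7, c8}.
Ancestors of c13: {c10, c11, c13, c14, c3, c6, c8}.
Common ancestors: {c14, c3, c6, c8}.
Among these, c14 is not an ancestor of any other common ancestor — it is the merge base.

c14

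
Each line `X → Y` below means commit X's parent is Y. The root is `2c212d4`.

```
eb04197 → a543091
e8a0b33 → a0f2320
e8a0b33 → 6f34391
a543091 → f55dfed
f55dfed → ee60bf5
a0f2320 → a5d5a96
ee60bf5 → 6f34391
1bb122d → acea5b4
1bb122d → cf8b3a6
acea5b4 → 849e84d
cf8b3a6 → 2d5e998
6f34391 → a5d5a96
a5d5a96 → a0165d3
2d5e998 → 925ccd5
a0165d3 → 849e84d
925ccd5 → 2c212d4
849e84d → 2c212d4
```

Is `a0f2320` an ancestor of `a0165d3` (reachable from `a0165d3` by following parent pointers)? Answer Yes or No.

No

Ancestors of a0165d3: {2c212d4, 849e84d, a0165d3}.
a0f2320 is not in that set, so it is not an ancestor of a0165d3.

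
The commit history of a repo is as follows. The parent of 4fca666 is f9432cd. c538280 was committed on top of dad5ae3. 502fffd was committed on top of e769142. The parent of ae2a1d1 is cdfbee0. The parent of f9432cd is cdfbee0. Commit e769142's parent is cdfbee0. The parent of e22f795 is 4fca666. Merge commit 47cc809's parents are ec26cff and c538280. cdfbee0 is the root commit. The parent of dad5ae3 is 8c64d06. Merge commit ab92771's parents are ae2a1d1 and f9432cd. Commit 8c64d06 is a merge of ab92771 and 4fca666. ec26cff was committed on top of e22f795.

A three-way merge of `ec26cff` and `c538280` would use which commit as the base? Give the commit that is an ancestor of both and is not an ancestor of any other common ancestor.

Ancestors of ec26cff: {4fca666, cdfbee0, e22f795, ec26cff, f9432cd}.
Ancestors of c538280: {4fca666, 8c64d06, ab92771, ae2a1d1, c538280, cdfbee0, dad5ae3, f9432cd}.
Common ancestors: {4fca666, cdfbee0, f9432cd}.
Among these, 4fca666 is not an ancestor of any other common ancestor — it is the merge base.

4fca666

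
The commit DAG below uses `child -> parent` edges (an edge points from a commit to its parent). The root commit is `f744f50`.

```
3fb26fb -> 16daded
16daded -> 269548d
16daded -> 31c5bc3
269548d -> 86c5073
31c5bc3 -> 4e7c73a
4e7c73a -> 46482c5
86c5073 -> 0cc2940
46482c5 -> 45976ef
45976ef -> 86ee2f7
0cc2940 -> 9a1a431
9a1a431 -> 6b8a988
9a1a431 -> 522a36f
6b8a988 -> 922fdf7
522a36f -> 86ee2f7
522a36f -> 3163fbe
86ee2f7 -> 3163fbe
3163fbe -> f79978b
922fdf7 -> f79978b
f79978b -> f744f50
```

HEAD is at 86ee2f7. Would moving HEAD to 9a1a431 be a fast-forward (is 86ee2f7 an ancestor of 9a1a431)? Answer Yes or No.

A fast-forward from 86ee2f7 to 9a1a431 is possible iff 86ee2f7 is an ancestor of 9a1a431.
Ancestors of 9a1a431: {3163fbe, 522a36f, 6b8a988, 86ee2f7, 922fdf7, 9a1a431, f744f50, f79978b}.
86ee2f7 is among them, so fast-forward is possible.

Yes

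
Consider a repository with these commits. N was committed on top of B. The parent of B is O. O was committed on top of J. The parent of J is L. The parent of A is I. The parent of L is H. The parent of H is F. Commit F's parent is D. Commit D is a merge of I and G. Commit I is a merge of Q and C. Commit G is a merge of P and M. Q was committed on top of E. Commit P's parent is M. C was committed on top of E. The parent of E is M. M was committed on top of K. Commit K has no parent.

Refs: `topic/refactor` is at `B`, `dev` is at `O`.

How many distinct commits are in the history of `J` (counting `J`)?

13

Walking parent pointers from J: reachable set = {C, D, E, F, G, H, I, J, K, L, M, P, Q}.
That is 13 commits.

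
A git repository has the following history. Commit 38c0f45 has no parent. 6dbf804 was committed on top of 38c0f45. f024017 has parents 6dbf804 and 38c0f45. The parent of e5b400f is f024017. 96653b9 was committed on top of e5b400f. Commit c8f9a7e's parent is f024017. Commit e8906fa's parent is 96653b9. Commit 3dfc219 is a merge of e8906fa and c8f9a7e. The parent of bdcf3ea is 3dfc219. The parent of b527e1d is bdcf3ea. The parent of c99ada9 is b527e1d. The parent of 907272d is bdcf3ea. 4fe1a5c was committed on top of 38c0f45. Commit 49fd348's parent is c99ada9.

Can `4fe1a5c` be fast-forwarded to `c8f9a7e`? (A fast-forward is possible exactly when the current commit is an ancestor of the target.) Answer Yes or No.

No

A fast-forward from 4fe1a5c to c8f9a7e is possible iff 4fe1a5c is an ancestor of c8f9a7e.
Ancestors of c8f9a7e: {38c0f45, 6dbf804, c8f9a7e, f024017}.
4fe1a5c is not among them, so fast-forward is not possible.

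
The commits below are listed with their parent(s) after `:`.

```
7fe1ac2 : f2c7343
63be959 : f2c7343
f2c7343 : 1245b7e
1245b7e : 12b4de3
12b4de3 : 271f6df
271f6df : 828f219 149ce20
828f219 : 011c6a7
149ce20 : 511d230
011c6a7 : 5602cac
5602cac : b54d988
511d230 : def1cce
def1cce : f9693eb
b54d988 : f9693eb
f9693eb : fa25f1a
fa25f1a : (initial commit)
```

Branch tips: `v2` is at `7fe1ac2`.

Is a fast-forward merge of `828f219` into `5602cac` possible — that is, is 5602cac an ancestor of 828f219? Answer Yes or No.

A fast-forward from 5602cac to 828f219 is possible iff 5602cac is an ancestor of 828f219.
Ancestors of 828f219: {011c6a7, 5602cac, 828f219, b54d988, f9693eb, fa25f1a}.
5602cac is among them, so fast-forward is possible.

Yes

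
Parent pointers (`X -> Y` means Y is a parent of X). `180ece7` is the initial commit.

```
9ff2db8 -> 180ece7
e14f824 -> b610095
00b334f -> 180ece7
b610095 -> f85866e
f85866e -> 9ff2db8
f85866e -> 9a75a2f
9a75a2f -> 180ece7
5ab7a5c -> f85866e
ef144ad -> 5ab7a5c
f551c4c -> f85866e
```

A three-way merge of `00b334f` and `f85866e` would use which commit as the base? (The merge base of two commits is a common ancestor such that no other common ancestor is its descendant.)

180ece7

Ancestors of 00b334f: {00b334f, 180ece7}.
Ancestors of f85866e: {180ece7, 9a75a2f, 9ff2db8, f85866e}.
Common ancestors: {180ece7}.
The only common ancestor is 180ece7, so it is the merge base.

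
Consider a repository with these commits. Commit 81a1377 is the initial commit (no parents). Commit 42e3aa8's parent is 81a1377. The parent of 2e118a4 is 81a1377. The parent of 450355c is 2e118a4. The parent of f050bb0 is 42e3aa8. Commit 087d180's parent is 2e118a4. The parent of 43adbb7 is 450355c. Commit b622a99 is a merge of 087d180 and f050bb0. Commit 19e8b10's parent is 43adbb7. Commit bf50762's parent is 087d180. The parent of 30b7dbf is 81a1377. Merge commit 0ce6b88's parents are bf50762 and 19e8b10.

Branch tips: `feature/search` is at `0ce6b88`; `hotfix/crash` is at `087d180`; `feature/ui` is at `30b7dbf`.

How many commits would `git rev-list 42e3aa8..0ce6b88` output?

Reachable from 0ce6b88: {087d180, 0ce6b88, 19e8b10, 2e118a4, 43adbb7, 450355c, 81a1377, bf50762}.
Reachable from 42e3aa8: {42e3aa8, 81a1377}.
In 0ce6b88's history but not 42e3aa8's: {087d180, 0ce6b88, 19e8b10, 2e118a4, 43adbb7, 450355c, bf50762} — 7 commits.

7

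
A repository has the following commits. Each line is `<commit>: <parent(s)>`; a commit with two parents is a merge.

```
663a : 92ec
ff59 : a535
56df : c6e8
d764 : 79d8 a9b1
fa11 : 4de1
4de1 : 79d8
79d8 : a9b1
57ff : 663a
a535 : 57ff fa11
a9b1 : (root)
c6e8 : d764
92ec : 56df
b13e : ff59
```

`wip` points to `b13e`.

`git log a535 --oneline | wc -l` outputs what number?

Walking parent pointers from a535: reachable set = {4de1, 56df, 57ff, 663a, 79d8, 92ec, a535, a9b1, c6e8, d764, fa11}.
That is 11 commits.

11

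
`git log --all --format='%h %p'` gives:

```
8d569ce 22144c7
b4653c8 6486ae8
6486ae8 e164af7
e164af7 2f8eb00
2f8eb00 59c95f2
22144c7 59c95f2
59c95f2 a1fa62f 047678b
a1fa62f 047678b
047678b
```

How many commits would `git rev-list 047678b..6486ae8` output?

Reachable from 6486ae8: {047678b, 2f8eb00, 59c95f2, 6486ae8, a1fa62f, e164af7}.
Reachable from 047678b: {047678b}.
In 6486ae8's history but not 047678b's: {2f8eb00, 59c95f2, 6486ae8, a1fa62f, e164af7} — 5 commits.

5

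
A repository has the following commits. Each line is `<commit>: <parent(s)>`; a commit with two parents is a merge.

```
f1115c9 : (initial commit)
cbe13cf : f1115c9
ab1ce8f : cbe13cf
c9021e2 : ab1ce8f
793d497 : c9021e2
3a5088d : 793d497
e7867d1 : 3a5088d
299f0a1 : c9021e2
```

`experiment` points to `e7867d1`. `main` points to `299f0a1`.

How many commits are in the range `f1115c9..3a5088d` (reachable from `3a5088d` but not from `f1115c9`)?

5

Reachable from 3a5088d: {3a5088d, 793d497, ab1ce8f, c9021e2, cbe13cf, f1115c9}.
Reachable from f1115c9: {f1115c9}.
In 3a5088d's history but not f1115c9's: {3a5088d, 793d497, ab1ce8f, c9021e2, cbe13cf} — 5 commits.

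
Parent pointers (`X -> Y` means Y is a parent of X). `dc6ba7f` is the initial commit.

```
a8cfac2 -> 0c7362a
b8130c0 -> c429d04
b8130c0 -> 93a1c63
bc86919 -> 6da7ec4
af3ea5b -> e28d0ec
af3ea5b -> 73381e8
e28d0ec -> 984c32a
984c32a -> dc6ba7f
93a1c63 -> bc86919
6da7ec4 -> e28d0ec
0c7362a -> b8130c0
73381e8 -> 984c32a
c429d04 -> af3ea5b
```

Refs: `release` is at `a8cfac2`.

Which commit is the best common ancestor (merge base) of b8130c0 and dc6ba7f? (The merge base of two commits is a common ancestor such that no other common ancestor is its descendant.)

dc6ba7f

Ancestors of b8130c0: {6da7ec4, 73381e8, 93a1c63, 984c32a, af3ea5b, b8130c0, bc86919, c429d04, dc6ba7f, e28d0ec}.
Ancestors of dc6ba7f: {dc6ba7f}.
Common ancestors: {dc6ba7f}.
The only common ancestor is dc6ba7f, so it is the merge base.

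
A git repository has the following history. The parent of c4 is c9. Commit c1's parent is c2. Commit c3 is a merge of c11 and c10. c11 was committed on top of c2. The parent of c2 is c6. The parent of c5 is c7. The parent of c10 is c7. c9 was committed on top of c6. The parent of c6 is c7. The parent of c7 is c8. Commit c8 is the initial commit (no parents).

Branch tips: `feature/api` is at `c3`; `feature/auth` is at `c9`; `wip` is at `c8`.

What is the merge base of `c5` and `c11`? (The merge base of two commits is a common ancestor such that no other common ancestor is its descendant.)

Ancestors of c5: {c5, c7, c8}.
Ancestors of c11: {c11, c2, c6, c7, c8}.
Common ancestors: {c7, c8}.
Among these, c7 is not an ancestor of any other common ancestor — it is the merge base.

c7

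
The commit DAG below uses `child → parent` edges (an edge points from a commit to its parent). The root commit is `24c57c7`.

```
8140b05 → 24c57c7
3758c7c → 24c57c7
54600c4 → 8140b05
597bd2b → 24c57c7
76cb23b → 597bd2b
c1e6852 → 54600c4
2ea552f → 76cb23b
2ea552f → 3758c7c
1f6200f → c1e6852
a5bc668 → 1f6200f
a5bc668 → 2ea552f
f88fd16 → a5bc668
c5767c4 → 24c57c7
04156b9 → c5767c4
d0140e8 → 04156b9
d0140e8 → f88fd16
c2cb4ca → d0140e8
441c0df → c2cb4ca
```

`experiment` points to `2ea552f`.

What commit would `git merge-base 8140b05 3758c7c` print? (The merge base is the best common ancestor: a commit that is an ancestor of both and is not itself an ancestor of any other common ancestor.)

24c57c7

Ancestors of 8140b05: {24c57c7, 8140b05}.
Ancestors of 3758c7c: {24c57c7, 3758c7c}.
Common ancestors: {24c57c7}.
The only common ancestor is 24c57c7, so it is the merge base.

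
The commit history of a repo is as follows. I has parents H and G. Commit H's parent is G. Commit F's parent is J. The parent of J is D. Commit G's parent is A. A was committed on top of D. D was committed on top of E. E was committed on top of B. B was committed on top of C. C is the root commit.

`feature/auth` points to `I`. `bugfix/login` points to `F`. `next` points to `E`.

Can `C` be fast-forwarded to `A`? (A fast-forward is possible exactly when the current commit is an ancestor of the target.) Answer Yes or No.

Yes

A fast-forward from C to A is possible iff C is an ancestor of A.
Ancestors of A: {A, B, C, D, E}.
C is among them, so fast-forward is possible.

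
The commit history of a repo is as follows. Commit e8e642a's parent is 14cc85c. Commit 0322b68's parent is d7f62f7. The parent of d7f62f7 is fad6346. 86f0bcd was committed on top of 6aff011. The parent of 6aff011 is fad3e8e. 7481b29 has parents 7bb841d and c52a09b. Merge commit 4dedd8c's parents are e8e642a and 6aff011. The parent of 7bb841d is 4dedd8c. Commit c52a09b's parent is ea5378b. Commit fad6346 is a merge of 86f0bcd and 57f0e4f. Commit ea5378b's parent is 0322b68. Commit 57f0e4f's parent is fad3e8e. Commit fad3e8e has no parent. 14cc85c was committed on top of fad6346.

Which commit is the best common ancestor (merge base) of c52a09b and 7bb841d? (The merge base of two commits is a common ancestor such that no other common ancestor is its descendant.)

fad6346

Ancestors of c52a09b: {0322b68, 57f0e4f, 6aff011, 86f0bcd, c52a09b, d7f62f7, ea5378b, fad3e8e, fad6346}.
Ancestors of 7bb841d: {14cc85c, 4dedd8c, 57f0e4f, 6aff011, 7bb841d, 86f0bcd, e8e642a, fad3e8e, fad6346}.
Common ancestors: {57f0e4f, 6aff011, 86f0bcd, fad3e8e, fad6346}.
Among these, fad6346 is not an ancestor of any other common ancestor — it is the merge base.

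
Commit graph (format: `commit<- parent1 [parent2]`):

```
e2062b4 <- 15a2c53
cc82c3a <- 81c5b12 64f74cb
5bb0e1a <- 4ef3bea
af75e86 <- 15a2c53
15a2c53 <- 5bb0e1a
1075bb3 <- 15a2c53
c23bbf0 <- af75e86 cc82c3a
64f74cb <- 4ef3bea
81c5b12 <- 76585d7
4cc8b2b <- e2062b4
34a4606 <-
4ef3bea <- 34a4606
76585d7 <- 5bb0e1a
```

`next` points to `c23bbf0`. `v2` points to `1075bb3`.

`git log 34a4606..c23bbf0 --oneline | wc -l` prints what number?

9

Reachable from c23bbf0: {15a2c53, 34a4606, 4ef3bea, 5bb0e1a, 64f74cb, 76585d7, 81c5b12, af75e86, c23bbf0, cc82c3a}.
Reachable from 34a4606: {34a4606}.
In c23bbf0's history but not 34a4606's: {15a2c53, 4ef3bea, 5bb0e1a, 64f74cb, 76585d7, 81c5b12, af75e86, c23bbf0, cc82c3a} — 9 commits.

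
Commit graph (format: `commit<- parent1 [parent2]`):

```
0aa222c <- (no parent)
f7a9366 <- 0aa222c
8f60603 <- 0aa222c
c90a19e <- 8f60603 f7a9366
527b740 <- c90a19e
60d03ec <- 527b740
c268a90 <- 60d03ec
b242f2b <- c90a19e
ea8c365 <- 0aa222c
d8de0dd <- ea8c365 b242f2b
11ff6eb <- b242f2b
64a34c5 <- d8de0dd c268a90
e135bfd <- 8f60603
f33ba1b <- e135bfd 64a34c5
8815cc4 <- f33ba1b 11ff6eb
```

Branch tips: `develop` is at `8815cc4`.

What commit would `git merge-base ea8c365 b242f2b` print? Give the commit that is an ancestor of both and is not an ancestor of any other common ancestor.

0aa222c

Ancestors of ea8c365: {0aa222c, ea8c365}.
Ancestors of b242f2b: {0aa222c, 8f60603, b242f2b, c90a19e, f7a9366}.
Common ancestors: {0aa222c}.
The only common ancestor is 0aa222c, so it is the merge base.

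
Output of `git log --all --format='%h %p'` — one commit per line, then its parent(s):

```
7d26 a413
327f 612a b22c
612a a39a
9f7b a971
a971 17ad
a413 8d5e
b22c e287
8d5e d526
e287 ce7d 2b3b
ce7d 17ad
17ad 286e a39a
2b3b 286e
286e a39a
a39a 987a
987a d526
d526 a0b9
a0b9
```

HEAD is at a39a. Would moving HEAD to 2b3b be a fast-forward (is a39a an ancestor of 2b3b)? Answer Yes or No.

A fast-forward from a39a to 2b3b is possible iff a39a is an ancestor of 2b3b.
Ancestors of 2b3b: {286e, 2b3b, 987a, a0b9, a39a, d526}.
a39a is among them, so fast-forward is possible.

Yes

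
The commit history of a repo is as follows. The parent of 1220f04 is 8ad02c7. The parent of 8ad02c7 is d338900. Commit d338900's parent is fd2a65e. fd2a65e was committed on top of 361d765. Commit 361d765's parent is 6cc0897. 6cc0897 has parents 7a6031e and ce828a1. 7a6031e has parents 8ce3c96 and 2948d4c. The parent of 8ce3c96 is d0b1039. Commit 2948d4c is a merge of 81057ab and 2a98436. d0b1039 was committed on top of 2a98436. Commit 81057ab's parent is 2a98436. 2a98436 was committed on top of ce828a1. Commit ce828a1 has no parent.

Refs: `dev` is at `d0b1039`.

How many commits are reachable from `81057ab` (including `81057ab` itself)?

3

Walking parent pointers from 81057ab: reachable set = {2a98436, 81057ab, ce828a1}.
That is 3 commits.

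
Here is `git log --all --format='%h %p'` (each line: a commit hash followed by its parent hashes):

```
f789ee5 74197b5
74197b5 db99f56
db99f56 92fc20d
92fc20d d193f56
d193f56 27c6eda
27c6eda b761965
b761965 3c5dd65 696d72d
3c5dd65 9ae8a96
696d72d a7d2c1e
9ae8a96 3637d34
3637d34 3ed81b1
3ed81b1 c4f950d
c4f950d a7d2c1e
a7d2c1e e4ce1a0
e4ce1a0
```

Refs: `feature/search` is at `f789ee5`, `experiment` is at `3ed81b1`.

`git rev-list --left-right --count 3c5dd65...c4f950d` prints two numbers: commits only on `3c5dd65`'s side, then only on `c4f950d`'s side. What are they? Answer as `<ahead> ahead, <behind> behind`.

Reachable from 3c5dd65: {3637d34, 3c5dd65, 3ed81b1, 9ae8a96, a7d2c1e, c4f950d, e4ce1a0}.
Reachable from c4f950d: {a7d2c1e, c4f950d, e4ce1a0}.
Only in 3c5dd65's history (ahead): {3637d34, 3c5dd65, 3ed81b1, 9ae8a96} — 4.
Only in c4f950d's history (behind): {} — 0.

4 ahead, 0 behind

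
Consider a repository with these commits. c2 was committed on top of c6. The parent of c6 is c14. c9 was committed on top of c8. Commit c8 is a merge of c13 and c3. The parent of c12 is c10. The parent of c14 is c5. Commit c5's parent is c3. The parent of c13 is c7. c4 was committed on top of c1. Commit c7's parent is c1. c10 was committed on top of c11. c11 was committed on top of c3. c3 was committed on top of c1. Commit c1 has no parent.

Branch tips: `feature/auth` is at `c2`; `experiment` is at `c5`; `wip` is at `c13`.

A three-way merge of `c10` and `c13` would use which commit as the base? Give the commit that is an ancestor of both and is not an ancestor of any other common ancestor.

c1

Ancestors of c10: {c1, c10, c11, c3}.
Ancestors of c13: {c1, c13, c7}.
Common ancestors: {c1}.
The only common ancestor is c1, so it is the merge base.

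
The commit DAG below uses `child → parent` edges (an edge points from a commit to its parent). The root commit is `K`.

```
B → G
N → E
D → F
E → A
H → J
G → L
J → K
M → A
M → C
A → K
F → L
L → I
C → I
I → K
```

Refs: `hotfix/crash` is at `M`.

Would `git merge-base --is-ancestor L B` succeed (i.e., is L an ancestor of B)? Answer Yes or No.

Ancestors of B (commits reachable by following parents): {B, G, I, K, L}.
L is in that set, so it is an ancestor of B.

Yes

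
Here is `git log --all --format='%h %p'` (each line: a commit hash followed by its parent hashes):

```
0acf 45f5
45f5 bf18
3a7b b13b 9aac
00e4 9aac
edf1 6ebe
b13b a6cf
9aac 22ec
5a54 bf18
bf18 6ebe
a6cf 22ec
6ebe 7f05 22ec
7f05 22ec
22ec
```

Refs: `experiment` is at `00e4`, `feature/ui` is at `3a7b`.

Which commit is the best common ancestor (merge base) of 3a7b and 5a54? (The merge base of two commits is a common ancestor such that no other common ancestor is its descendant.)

Ancestors of 3a7b: {22ec, 3a7b, 9aac, a6cf, b13b}.
Ancestors of 5a54: {22ec, 5a54, 6ebe, 7f05, bf18}.
Common ancestors: {22ec}.
The only common ancestor is 22ec, so it is the merge base.

22ec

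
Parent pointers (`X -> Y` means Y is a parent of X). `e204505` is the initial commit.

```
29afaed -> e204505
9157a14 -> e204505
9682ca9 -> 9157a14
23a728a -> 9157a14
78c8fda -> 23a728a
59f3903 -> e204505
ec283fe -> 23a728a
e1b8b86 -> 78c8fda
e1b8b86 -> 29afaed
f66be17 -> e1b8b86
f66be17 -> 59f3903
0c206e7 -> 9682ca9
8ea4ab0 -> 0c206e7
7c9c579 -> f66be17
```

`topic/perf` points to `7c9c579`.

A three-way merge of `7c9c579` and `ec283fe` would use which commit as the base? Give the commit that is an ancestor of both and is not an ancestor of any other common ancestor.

23a728a

Ancestors of 7c9c579: {23a728a, 29afaed, 59f3903, 78c8fda, 7c9c579, 9157a14, e1b8b86, e204505, f66be17}.
Ancestors of ec283fe: {23a728a, 9157a14, e204505, ec283fe}.
Common ancestors: {23a728a, 9157a14, e204505}.
Among these, 23a728a is not an ancestor of any other common ancestor — it is the merge base.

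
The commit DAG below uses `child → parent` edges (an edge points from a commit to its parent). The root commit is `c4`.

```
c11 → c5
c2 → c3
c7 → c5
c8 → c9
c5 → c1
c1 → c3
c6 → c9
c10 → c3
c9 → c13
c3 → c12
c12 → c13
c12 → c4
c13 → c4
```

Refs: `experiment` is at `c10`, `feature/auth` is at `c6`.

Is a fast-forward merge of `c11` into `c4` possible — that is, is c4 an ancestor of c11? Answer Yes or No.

Yes

A fast-forward from c4 to c11 is possible iff c4 is an ancestor of c11.
Ancestors of c11: {c1, c11, c12, c13, c3, c4, c5}.
c4 is among them, so fast-forward is possible.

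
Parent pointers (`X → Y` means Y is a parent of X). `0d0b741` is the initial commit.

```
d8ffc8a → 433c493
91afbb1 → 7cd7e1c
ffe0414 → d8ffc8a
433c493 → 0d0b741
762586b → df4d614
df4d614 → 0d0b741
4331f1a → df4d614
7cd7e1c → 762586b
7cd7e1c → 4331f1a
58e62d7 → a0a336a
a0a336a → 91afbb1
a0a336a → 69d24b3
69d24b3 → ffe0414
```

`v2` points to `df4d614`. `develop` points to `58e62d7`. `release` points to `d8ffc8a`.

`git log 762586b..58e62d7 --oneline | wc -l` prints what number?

Reachable from 58e62d7: {0d0b741, 4331f1a, 433c493, 58e62d7, 69d24b3, 762586b, 7cd7e1c, 91afbb1, a0a336a, d8ffc8a, df4d614, ffe0414}.
Reachable from 762586b: {0d0b741, 762586b, df4d614}.
In 58e62d7's history but not 762586b's: {4331f1a, 433c493, 58e62d7, 69d24b3, 7cd7e1c, 91afbb1, a0a336a, d8ffc8a, ffe0414} — 9 commits.

9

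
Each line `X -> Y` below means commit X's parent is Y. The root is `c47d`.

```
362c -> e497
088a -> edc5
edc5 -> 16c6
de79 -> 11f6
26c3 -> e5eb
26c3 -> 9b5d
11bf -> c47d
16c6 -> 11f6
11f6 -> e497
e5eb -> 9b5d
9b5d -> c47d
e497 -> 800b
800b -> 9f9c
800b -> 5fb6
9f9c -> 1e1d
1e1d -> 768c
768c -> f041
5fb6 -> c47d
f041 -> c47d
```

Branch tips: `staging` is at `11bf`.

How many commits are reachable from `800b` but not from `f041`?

5

Reachable from 800b: {1e1d, 5fb6, 768c, 800b, 9f9c, c47d, f041}.
Reachable from f041: {c47d, f041}.
In 800b's history but not f041's: {1e1d, 5fb6, 768c, 800b, 9f9c} — 5 commits.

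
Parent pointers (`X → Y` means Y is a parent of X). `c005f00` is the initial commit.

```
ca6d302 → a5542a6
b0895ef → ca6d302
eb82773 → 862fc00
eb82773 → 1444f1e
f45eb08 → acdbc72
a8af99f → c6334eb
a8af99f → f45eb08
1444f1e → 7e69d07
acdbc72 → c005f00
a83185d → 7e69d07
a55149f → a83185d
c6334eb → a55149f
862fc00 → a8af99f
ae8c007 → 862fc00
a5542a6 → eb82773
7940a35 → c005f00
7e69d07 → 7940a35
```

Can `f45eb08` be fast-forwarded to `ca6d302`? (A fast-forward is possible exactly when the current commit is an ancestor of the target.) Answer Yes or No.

Yes

A fast-forward from f45eb08 to ca6d302 is possible iff f45eb08 is an ancestor of ca6d302.
Ancestors of ca6d302: {1444f1e, 7940a35, 7e69d07, 862fc00, a55149f, a5542a6, a83185d, a8af99f, acdbc72, c005f00, c6334eb, ca6d302, eb82773, f45eb08}.
f45eb08 is among them, so fast-forward is possible.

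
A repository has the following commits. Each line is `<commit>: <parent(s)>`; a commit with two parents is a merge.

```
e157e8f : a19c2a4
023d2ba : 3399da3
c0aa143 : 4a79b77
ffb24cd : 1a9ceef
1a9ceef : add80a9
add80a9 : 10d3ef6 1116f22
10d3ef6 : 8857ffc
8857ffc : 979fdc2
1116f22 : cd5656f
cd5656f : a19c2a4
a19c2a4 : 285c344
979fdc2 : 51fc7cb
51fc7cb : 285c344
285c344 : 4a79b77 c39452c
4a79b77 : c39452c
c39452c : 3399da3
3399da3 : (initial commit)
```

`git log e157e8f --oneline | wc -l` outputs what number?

6

Walking parent pointers from e157e8f: reachable set = {285c344, 3399da3, 4a79b77, a19c2a4, c39452c, e157e8f}.
That is 6 commits.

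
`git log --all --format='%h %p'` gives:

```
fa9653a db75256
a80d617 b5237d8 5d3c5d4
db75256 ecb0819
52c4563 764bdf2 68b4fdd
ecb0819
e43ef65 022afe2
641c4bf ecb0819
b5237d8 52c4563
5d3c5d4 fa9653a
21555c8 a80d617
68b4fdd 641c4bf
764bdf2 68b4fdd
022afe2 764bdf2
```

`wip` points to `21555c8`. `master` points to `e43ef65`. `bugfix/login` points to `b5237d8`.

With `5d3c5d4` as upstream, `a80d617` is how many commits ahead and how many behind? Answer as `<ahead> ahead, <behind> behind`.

Reachable from a80d617: {52c4563, 5d3c5d4, 641c4bf, 68b4fdd, 764bdf2, a80d617, b5237d8, db75256, ecb0819, fa9653a}.
Reachable from 5d3c5d4: {5d3c5d4, db75256, ecb0819, fa9653a}.
Only in a80d617's history (ahead): {52c4563, 641c4bf, 68b4fdd, 764bdf2, a80d617, b5237d8} — 6.
Only in 5d3c5d4's history (behind): {} — 0.

6 ahead, 0 behind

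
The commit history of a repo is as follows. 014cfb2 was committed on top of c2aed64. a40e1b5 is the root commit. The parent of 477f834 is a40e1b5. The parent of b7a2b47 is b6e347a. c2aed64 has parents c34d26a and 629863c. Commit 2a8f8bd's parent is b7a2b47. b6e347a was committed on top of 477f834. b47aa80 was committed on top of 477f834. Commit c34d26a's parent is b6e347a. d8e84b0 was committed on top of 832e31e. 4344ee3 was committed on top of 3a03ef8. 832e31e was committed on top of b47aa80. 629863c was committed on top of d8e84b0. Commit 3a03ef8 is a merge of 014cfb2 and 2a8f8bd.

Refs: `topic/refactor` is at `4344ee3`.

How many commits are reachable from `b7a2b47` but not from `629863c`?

Reachable from b7a2b47: {477f834, a40e1b5, b6e347a, b7a2b47}.
Reachable from 629863c: {477f834, 629863c, 832e31e, a40e1b5, b47aa80, d8e84b0}.
In b7a2b47's history but not 629863c's: {b6e347a, b7a2b47} — 2 commits.

2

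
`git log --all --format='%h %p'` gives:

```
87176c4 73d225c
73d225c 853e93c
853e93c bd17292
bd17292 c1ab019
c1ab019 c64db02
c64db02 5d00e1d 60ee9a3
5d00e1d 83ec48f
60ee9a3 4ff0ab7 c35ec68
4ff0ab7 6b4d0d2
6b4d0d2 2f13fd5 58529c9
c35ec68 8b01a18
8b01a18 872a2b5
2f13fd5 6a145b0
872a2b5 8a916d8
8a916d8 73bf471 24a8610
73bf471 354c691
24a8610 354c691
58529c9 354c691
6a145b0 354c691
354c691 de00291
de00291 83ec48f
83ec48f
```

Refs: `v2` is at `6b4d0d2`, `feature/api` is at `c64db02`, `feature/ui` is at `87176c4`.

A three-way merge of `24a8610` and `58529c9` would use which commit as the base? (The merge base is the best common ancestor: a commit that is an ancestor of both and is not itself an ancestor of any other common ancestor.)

Ancestors of 24a8610: {24a8610, 354c691, 83ec48f, de00291}.
Ancestors of 58529c9: {354c691, 58529c9, 83ec48f, de00291}.
Common ancestors: {354c691, 83ec48f, de00291}.
Among these, 354c691 is not an ancestor of any other common ancestor — it is the merge base.

354c691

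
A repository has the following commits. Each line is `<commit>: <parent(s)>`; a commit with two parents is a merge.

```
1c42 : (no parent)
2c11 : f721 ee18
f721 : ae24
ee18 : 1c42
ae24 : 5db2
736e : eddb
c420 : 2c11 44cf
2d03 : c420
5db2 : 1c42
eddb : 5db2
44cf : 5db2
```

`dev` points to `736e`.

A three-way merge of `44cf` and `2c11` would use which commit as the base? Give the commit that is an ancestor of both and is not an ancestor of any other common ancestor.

5db2

Ancestors of 44cf: {1c42, 44cf, 5db2}.
Ancestors of 2c11: {1c42, 2c11, 5db2, ae24, ee18, f721}.
Common ancestors: {1c42, 5db2}.
Among these, 5db2 is not an ancestor of any other common ancestor — it is the merge base.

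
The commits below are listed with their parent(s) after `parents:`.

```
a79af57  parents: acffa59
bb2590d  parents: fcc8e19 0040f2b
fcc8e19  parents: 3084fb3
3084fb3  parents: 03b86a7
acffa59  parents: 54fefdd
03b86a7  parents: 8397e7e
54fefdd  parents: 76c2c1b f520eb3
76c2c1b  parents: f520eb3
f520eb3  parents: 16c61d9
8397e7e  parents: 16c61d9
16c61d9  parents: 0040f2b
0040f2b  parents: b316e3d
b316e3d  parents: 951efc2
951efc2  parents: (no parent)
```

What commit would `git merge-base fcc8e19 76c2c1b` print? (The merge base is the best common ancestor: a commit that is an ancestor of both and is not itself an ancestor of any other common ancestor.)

16c61d9

Ancestors of fcc8e19: {0040f2b, 03b86a7, 16c61d9, 3084fb3, 8397e7e, 951efc2, b316e3d, fcc8e19}.
Ancestors of 76c2c1b: {0040f2b, 16c61d9, 76c2c1b, 951efc2, b316e3d, f520eb3}.
Common ancestors: {0040f2b, 16c61d9, 951efc2, b316e3d}.
Among these, 16c61d9 is not an ancestor of any other common ancestor — it is the merge base.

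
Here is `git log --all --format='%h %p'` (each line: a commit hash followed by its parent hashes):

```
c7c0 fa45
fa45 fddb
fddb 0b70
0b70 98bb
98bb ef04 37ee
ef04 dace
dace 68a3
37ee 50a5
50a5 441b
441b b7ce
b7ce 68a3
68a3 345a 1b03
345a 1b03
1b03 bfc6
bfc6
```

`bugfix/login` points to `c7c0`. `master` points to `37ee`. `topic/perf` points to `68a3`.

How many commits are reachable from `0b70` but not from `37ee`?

4

Reachable from 0b70: {0b70, 1b03, 345a, 37ee, 441b, 50a5, 68a3, 98bb, b7ce, bfc6, dace, ef04}.
Reachable from 37ee: {1b03, 345a, 37ee, 441b, 50a5, 68a3, b7ce, bfc6}.
In 0b70's history but not 37ee's: {0b70, 98bb, dace, ef04} — 4 commits.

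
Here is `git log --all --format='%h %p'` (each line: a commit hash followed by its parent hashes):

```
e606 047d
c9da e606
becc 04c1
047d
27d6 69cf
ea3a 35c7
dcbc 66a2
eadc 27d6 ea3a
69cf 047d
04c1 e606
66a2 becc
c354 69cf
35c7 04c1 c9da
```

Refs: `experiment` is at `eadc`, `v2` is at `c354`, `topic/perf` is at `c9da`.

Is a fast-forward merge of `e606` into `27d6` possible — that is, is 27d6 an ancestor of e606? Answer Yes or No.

No

A fast-forward from 27d6 to e606 is possible iff 27d6 is an ancestor of e606.
Ancestors of e606: {047d, e606}.
27d6 is not among them, so fast-forward is not possible.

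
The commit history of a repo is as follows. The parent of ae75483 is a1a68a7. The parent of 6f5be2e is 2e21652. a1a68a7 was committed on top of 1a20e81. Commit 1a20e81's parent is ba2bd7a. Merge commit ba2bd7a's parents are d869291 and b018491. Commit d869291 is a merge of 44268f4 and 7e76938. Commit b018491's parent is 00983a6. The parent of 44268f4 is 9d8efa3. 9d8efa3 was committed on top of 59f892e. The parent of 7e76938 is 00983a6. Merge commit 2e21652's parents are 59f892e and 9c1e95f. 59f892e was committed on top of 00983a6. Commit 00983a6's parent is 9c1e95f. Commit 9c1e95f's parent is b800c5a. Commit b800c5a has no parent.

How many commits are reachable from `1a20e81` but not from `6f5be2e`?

Reachable from 1a20e81: {00983a6, 1a20e81, 44268f4, 59f892e, 7e76938, 9c1e95f, 9d8efa3, b018491, b800c5a, ba2bd7a, d869291}.
Reachable from 6f5be2e: {00983a6, 2e21652, 59f892e, 6f5be2e, 9c1e95f, b800c5a}.
In 1a20e81's history but not 6f5be2e's: {1a20e81, 44268f4, 7e76938, 9d8efa3, b018491, ba2bd7a, d869291} — 7 commits.

7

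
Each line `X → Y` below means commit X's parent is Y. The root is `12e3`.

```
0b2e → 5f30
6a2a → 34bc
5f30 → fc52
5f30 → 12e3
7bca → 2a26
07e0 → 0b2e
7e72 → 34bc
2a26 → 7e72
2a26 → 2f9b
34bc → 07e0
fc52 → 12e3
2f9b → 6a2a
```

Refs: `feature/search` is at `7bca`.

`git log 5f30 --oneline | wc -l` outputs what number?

Walking parent pointers from 5f30: reachable set = {12e3, 5f30, fc52}.
That is 3 commits.

3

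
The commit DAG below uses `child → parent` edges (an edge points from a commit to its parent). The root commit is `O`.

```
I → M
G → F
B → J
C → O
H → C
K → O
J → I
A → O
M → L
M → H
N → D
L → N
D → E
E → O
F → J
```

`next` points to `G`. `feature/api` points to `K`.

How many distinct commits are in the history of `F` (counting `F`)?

Walking parent pointers from F: reachable set = {C, D, E, F, H, I, J, L, M, N, O}.
That is 11 commits.

11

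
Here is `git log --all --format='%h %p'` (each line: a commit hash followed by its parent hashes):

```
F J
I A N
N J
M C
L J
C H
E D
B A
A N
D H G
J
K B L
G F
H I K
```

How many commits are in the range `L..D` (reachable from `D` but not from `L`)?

Reachable from D: {A, B, D, F, G, H, I, J, K, L, N}.
Reachable from L: {J, L}.
In D's history but not L's: {A, B, D, F, G, H, I, K, N} — 9 commits.

9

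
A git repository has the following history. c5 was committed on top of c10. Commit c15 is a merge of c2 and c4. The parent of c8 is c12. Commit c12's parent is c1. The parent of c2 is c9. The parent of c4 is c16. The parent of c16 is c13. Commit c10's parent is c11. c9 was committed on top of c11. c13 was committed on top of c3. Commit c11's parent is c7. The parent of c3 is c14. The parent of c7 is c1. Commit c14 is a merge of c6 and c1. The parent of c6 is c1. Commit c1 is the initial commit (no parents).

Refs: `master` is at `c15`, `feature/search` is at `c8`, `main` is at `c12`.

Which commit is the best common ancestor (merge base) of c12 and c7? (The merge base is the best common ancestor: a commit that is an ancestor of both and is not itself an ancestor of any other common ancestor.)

Ancestors of c12: {c1, c12}.
Ancestors of c7: {c1, c7}.
Common ancestors: {c1}.
The only common ancestor is c1, so it is the merge base.

c1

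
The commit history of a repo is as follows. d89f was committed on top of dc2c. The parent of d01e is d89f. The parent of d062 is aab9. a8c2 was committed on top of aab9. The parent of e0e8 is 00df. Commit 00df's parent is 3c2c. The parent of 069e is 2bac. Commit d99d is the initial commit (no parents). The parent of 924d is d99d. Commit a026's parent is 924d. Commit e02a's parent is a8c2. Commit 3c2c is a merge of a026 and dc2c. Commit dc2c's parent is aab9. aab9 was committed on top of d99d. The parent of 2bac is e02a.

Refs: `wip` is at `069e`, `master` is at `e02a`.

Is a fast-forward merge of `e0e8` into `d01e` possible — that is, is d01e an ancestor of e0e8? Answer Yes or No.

No

A fast-forward from d01e to e0e8 is possible iff d01e is an ancestor of e0e8.
Ancestors of e0e8: {00df, 3c2c, 924d, a026, aab9, d99d, dc2c, e0e8}.
d01e is not among them, so fast-forward is not possible.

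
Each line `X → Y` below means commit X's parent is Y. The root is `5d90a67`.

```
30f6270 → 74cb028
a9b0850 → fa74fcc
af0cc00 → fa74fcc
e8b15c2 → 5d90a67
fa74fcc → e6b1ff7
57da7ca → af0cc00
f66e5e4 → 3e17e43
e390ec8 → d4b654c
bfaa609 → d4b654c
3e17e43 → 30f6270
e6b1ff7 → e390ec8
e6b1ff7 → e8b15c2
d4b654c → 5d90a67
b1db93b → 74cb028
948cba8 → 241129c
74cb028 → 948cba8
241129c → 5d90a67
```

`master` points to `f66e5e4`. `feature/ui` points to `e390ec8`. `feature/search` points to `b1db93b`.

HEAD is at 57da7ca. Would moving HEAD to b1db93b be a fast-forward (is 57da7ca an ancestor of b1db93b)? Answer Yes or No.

A fast-forward from 57da7ca to b1db93b is possible iff 57da7ca is an ancestor of b1db93b.
Ancestors of b1db93b: {241129c, 5d90a67, 74cb028, 948cba8, b1db93b}.
57da7ca is not among them, so fast-forward is not possible.

No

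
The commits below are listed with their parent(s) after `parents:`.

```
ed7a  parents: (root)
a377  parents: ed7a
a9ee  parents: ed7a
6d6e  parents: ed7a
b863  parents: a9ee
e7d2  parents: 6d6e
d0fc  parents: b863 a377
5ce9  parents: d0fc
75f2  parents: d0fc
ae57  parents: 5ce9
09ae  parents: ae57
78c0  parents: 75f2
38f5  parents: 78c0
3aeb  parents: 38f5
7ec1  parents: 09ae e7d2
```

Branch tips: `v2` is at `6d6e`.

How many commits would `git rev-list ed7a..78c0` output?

Reachable from 78c0: {75f2, 78c0, a377, a9ee, b863, d0fc, ed7a}.
Reachable from ed7a: {ed7a}.
In 78c0's history but not ed7a's: {75f2, 78c0, a377, a9ee, b863, d0fc} — 6 commits.

6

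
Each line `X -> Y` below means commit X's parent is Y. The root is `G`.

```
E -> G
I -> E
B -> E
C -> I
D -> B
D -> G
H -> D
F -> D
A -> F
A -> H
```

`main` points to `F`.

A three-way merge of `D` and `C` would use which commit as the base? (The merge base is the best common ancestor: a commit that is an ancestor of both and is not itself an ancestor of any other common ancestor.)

E

Ancestors of D: {B, D, E, G}.
Ancestors of C: {C, E, G, I}.
Common ancestors: {E, G}.
Among these, E is not an ancestor of any other common ancestor — it is the merge base.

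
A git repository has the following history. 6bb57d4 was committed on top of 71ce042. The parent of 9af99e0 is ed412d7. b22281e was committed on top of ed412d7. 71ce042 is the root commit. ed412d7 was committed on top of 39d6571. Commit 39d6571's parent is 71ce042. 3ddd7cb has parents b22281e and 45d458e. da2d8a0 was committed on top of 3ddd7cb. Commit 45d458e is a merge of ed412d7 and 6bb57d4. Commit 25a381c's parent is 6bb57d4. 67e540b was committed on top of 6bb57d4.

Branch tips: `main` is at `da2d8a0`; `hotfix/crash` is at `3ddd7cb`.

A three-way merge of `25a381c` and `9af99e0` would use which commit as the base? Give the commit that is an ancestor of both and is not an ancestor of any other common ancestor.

71ce042

Ancestors of 25a381c: {25a381c, 6bb57d4, 71ce042}.
Ancestors of 9af99e0: {39d6571, 71ce042, 9af99e0, ed412d7}.
Common ancestors: {71ce042}.
The only common ancestor is 71ce042, so it is the merge base.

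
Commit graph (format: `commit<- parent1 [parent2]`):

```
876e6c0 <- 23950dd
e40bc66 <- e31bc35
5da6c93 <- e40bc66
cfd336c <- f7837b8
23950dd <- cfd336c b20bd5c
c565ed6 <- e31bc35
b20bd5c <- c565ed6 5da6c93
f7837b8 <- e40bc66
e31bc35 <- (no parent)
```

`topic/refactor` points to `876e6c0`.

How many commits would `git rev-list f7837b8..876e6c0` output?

Reachable from 876e6c0: {23950dd, 5da6c93, 876e6c0, b20bd5c, c565ed6, cfd336c, e31bc35, e40bc66, f7837b8}.
Reachable from f7837b8: {e31bc35, e40bc66, f7837b8}.
In 876e6c0's history but not f7837b8's: {23950dd, 5da6c93, 876e6c0, b20bd5c, c565ed6, cfd336c} — 6 commits.

6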